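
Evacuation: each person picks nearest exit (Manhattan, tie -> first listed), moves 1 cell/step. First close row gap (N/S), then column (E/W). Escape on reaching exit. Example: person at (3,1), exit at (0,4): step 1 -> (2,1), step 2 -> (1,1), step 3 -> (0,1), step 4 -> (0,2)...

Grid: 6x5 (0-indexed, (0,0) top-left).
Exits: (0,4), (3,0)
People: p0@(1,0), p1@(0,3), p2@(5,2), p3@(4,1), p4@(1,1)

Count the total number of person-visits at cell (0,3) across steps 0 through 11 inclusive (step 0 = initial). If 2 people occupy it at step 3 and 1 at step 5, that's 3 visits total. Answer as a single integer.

Step 0: p0@(1,0) p1@(0,3) p2@(5,2) p3@(4,1) p4@(1,1) -> at (0,3): 1 [p1], cum=1
Step 1: p0@(2,0) p1@ESC p2@(4,2) p3@(3,1) p4@(2,1) -> at (0,3): 0 [-], cum=1
Step 2: p0@ESC p1@ESC p2@(3,2) p3@ESC p4@(3,1) -> at (0,3): 0 [-], cum=1
Step 3: p0@ESC p1@ESC p2@(3,1) p3@ESC p4@ESC -> at (0,3): 0 [-], cum=1
Step 4: p0@ESC p1@ESC p2@ESC p3@ESC p4@ESC -> at (0,3): 0 [-], cum=1
Total visits = 1

Answer: 1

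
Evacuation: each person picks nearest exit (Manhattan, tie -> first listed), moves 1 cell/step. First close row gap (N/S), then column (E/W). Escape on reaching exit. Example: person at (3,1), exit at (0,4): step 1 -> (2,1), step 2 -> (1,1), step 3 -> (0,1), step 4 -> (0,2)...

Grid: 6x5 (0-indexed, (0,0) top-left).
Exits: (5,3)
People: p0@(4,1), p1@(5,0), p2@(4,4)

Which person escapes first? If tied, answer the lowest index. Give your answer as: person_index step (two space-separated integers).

Step 1: p0:(4,1)->(5,1) | p1:(5,0)->(5,1) | p2:(4,4)->(5,4)
Step 2: p0:(5,1)->(5,2) | p1:(5,1)->(5,2) | p2:(5,4)->(5,3)->EXIT
Step 3: p0:(5,2)->(5,3)->EXIT | p1:(5,2)->(5,3)->EXIT | p2:escaped
Exit steps: [3, 3, 2]
First to escape: p2 at step 2

Answer: 2 2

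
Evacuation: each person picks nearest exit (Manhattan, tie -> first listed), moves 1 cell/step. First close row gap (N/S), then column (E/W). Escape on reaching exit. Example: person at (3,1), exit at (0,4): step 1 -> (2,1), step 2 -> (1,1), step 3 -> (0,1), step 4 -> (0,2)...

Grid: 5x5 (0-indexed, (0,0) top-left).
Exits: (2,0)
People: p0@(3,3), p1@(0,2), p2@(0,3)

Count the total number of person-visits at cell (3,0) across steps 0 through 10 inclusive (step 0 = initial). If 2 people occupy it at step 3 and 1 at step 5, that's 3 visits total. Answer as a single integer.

Step 0: p0@(3,3) p1@(0,2) p2@(0,3) -> at (3,0): 0 [-], cum=0
Step 1: p0@(2,3) p1@(1,2) p2@(1,3) -> at (3,0): 0 [-], cum=0
Step 2: p0@(2,2) p1@(2,2) p2@(2,3) -> at (3,0): 0 [-], cum=0
Step 3: p0@(2,1) p1@(2,1) p2@(2,2) -> at (3,0): 0 [-], cum=0
Step 4: p0@ESC p1@ESC p2@(2,1) -> at (3,0): 0 [-], cum=0
Step 5: p0@ESC p1@ESC p2@ESC -> at (3,0): 0 [-], cum=0
Total visits = 0

Answer: 0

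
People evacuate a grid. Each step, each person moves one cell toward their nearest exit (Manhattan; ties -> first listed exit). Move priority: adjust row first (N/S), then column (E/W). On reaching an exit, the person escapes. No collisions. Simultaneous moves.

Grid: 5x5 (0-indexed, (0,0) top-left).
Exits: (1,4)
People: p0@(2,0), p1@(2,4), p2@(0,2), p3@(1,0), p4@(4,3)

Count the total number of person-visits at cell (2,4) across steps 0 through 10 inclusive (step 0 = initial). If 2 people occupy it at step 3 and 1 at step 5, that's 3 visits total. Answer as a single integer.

Step 0: p0@(2,0) p1@(2,4) p2@(0,2) p3@(1,0) p4@(4,3) -> at (2,4): 1 [p1], cum=1
Step 1: p0@(1,0) p1@ESC p2@(1,2) p3@(1,1) p4@(3,3) -> at (2,4): 0 [-], cum=1
Step 2: p0@(1,1) p1@ESC p2@(1,3) p3@(1,2) p4@(2,3) -> at (2,4): 0 [-], cum=1
Step 3: p0@(1,2) p1@ESC p2@ESC p3@(1,3) p4@(1,3) -> at (2,4): 0 [-], cum=1
Step 4: p0@(1,3) p1@ESC p2@ESC p3@ESC p4@ESC -> at (2,4): 0 [-], cum=1
Step 5: p0@ESC p1@ESC p2@ESC p3@ESC p4@ESC -> at (2,4): 0 [-], cum=1
Total visits = 1

Answer: 1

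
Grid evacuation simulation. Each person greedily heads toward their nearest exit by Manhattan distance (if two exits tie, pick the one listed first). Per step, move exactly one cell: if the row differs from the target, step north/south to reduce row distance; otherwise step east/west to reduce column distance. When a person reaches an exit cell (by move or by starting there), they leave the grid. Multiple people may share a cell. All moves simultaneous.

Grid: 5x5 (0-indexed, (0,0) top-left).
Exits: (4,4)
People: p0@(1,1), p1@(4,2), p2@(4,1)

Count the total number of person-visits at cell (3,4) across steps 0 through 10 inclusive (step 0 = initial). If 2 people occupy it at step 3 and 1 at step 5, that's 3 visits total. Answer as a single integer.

Answer: 0

Derivation:
Step 0: p0@(1,1) p1@(4,2) p2@(4,1) -> at (3,4): 0 [-], cum=0
Step 1: p0@(2,1) p1@(4,3) p2@(4,2) -> at (3,4): 0 [-], cum=0
Step 2: p0@(3,1) p1@ESC p2@(4,3) -> at (3,4): 0 [-], cum=0
Step 3: p0@(4,1) p1@ESC p2@ESC -> at (3,4): 0 [-], cum=0
Step 4: p0@(4,2) p1@ESC p2@ESC -> at (3,4): 0 [-], cum=0
Step 5: p0@(4,3) p1@ESC p2@ESC -> at (3,4): 0 [-], cum=0
Step 6: p0@ESC p1@ESC p2@ESC -> at (3,4): 0 [-], cum=0
Total visits = 0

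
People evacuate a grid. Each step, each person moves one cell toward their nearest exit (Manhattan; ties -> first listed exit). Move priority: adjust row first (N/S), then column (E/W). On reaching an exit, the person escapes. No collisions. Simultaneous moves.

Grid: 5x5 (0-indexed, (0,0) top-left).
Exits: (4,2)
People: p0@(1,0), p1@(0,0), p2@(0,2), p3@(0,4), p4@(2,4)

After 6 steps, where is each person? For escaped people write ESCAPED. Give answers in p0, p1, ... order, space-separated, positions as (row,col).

Step 1: p0:(1,0)->(2,0) | p1:(0,0)->(1,0) | p2:(0,2)->(1,2) | p3:(0,4)->(1,4) | p4:(2,4)->(3,4)
Step 2: p0:(2,0)->(3,0) | p1:(1,0)->(2,0) | p2:(1,2)->(2,2) | p3:(1,4)->(2,4) | p4:(3,4)->(4,4)
Step 3: p0:(3,0)->(4,0) | p1:(2,0)->(3,0) | p2:(2,2)->(3,2) | p3:(2,4)->(3,4) | p4:(4,4)->(4,3)
Step 4: p0:(4,0)->(4,1) | p1:(3,0)->(4,0) | p2:(3,2)->(4,2)->EXIT | p3:(3,4)->(4,4) | p4:(4,3)->(4,2)->EXIT
Step 5: p0:(4,1)->(4,2)->EXIT | p1:(4,0)->(4,1) | p2:escaped | p3:(4,4)->(4,3) | p4:escaped
Step 6: p0:escaped | p1:(4,1)->(4,2)->EXIT | p2:escaped | p3:(4,3)->(4,2)->EXIT | p4:escaped

ESCAPED ESCAPED ESCAPED ESCAPED ESCAPED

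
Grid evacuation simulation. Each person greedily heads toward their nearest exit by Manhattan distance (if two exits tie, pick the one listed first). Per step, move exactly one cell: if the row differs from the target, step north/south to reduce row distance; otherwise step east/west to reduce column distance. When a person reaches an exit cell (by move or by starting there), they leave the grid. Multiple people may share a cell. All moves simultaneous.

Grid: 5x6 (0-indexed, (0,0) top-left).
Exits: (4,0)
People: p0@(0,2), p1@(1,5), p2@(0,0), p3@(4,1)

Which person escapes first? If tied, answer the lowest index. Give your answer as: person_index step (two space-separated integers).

Step 1: p0:(0,2)->(1,2) | p1:(1,5)->(2,5) | p2:(0,0)->(1,0) | p3:(4,1)->(4,0)->EXIT
Step 2: p0:(1,2)->(2,2) | p1:(2,5)->(3,5) | p2:(1,0)->(2,0) | p3:escaped
Step 3: p0:(2,2)->(3,2) | p1:(3,5)->(4,5) | p2:(2,0)->(3,0) | p3:escaped
Step 4: p0:(3,2)->(4,2) | p1:(4,5)->(4,4) | p2:(3,0)->(4,0)->EXIT | p3:escaped
Step 5: p0:(4,2)->(4,1) | p1:(4,4)->(4,3) | p2:escaped | p3:escaped
Step 6: p0:(4,1)->(4,0)->EXIT | p1:(4,3)->(4,2) | p2:escaped | p3:escaped
Step 7: p0:escaped | p1:(4,2)->(4,1) | p2:escaped | p3:escaped
Step 8: p0:escaped | p1:(4,1)->(4,0)->EXIT | p2:escaped | p3:escaped
Exit steps: [6, 8, 4, 1]
First to escape: p3 at step 1

Answer: 3 1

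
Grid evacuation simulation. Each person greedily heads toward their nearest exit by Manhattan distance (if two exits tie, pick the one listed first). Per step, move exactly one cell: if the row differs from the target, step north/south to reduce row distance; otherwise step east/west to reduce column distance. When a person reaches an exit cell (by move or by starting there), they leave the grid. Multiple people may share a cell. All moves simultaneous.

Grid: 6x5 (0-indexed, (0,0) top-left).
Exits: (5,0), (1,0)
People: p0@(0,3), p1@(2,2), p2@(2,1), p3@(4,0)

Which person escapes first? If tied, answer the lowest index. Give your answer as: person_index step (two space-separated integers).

Answer: 3 1

Derivation:
Step 1: p0:(0,3)->(1,3) | p1:(2,2)->(1,2) | p2:(2,1)->(1,1) | p3:(4,0)->(5,0)->EXIT
Step 2: p0:(1,3)->(1,2) | p1:(1,2)->(1,1) | p2:(1,1)->(1,0)->EXIT | p3:escaped
Step 3: p0:(1,2)->(1,1) | p1:(1,1)->(1,0)->EXIT | p2:escaped | p3:escaped
Step 4: p0:(1,1)->(1,0)->EXIT | p1:escaped | p2:escaped | p3:escaped
Exit steps: [4, 3, 2, 1]
First to escape: p3 at step 1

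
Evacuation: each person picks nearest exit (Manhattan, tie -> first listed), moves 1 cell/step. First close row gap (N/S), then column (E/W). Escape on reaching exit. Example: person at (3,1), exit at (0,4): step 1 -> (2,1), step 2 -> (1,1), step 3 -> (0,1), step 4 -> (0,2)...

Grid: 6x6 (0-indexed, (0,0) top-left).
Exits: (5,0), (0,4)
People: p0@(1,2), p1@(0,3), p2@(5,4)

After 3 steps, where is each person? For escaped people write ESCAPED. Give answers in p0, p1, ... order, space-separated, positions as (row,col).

Step 1: p0:(1,2)->(0,2) | p1:(0,3)->(0,4)->EXIT | p2:(5,4)->(5,3)
Step 2: p0:(0,2)->(0,3) | p1:escaped | p2:(5,3)->(5,2)
Step 3: p0:(0,3)->(0,4)->EXIT | p1:escaped | p2:(5,2)->(5,1)

ESCAPED ESCAPED (5,1)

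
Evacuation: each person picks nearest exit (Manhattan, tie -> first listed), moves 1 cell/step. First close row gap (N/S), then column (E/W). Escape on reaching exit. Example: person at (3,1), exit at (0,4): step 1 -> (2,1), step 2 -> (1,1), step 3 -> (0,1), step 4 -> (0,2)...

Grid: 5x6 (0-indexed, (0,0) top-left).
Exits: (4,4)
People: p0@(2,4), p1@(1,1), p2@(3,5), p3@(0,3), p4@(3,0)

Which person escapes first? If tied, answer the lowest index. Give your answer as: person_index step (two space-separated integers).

Step 1: p0:(2,4)->(3,4) | p1:(1,1)->(2,1) | p2:(3,5)->(4,5) | p3:(0,3)->(1,3) | p4:(3,0)->(4,0)
Step 2: p0:(3,4)->(4,4)->EXIT | p1:(2,1)->(3,1) | p2:(4,5)->(4,4)->EXIT | p3:(1,3)->(2,3) | p4:(4,0)->(4,1)
Step 3: p0:escaped | p1:(3,1)->(4,1) | p2:escaped | p3:(2,3)->(3,3) | p4:(4,1)->(4,2)
Step 4: p0:escaped | p1:(4,1)->(4,2) | p2:escaped | p3:(3,3)->(4,3) | p4:(4,2)->(4,3)
Step 5: p0:escaped | p1:(4,2)->(4,3) | p2:escaped | p3:(4,3)->(4,4)->EXIT | p4:(4,3)->(4,4)->EXIT
Step 6: p0:escaped | p1:(4,3)->(4,4)->EXIT | p2:escaped | p3:escaped | p4:escaped
Exit steps: [2, 6, 2, 5, 5]
First to escape: p0 at step 2

Answer: 0 2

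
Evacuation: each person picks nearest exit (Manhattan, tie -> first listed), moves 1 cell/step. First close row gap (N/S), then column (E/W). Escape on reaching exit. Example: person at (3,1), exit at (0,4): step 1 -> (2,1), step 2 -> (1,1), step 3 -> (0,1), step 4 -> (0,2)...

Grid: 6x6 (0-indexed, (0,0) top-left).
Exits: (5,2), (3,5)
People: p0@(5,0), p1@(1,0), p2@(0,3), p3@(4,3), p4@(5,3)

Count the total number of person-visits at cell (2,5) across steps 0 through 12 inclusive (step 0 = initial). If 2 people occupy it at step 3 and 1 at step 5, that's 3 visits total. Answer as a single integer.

Answer: 0

Derivation:
Step 0: p0@(5,0) p1@(1,0) p2@(0,3) p3@(4,3) p4@(5,3) -> at (2,5): 0 [-], cum=0
Step 1: p0@(5,1) p1@(2,0) p2@(1,3) p3@(5,3) p4@ESC -> at (2,5): 0 [-], cum=0
Step 2: p0@ESC p1@(3,0) p2@(2,3) p3@ESC p4@ESC -> at (2,5): 0 [-], cum=0
Step 3: p0@ESC p1@(4,0) p2@(3,3) p3@ESC p4@ESC -> at (2,5): 0 [-], cum=0
Step 4: p0@ESC p1@(5,0) p2@(3,4) p3@ESC p4@ESC -> at (2,5): 0 [-], cum=0
Step 5: p0@ESC p1@(5,1) p2@ESC p3@ESC p4@ESC -> at (2,5): 0 [-], cum=0
Step 6: p0@ESC p1@ESC p2@ESC p3@ESC p4@ESC -> at (2,5): 0 [-], cum=0
Total visits = 0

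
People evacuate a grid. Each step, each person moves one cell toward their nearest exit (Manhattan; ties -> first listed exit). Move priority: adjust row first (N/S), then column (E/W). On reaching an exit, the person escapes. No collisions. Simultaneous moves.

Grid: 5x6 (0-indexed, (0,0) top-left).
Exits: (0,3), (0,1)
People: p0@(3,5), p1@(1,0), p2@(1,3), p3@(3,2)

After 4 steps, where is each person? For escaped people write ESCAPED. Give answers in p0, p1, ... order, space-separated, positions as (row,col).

Step 1: p0:(3,5)->(2,5) | p1:(1,0)->(0,0) | p2:(1,3)->(0,3)->EXIT | p3:(3,2)->(2,2)
Step 2: p0:(2,5)->(1,5) | p1:(0,0)->(0,1)->EXIT | p2:escaped | p3:(2,2)->(1,2)
Step 3: p0:(1,5)->(0,5) | p1:escaped | p2:escaped | p3:(1,2)->(0,2)
Step 4: p0:(0,5)->(0,4) | p1:escaped | p2:escaped | p3:(0,2)->(0,3)->EXIT

(0,4) ESCAPED ESCAPED ESCAPED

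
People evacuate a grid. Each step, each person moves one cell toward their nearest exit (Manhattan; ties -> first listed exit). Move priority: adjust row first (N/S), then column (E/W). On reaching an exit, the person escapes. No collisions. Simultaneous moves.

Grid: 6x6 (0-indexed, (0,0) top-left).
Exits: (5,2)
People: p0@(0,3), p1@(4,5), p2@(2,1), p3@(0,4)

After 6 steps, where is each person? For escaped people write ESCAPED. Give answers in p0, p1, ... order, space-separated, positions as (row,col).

Step 1: p0:(0,3)->(1,3) | p1:(4,5)->(5,5) | p2:(2,1)->(3,1) | p3:(0,4)->(1,4)
Step 2: p0:(1,3)->(2,3) | p1:(5,5)->(5,4) | p2:(3,1)->(4,1) | p3:(1,4)->(2,4)
Step 3: p0:(2,3)->(3,3) | p1:(5,4)->(5,3) | p2:(4,1)->(5,1) | p3:(2,4)->(3,4)
Step 4: p0:(3,3)->(4,3) | p1:(5,3)->(5,2)->EXIT | p2:(5,1)->(5,2)->EXIT | p3:(3,4)->(4,4)
Step 5: p0:(4,3)->(5,3) | p1:escaped | p2:escaped | p3:(4,4)->(5,4)
Step 6: p0:(5,3)->(5,2)->EXIT | p1:escaped | p2:escaped | p3:(5,4)->(5,3)

ESCAPED ESCAPED ESCAPED (5,3)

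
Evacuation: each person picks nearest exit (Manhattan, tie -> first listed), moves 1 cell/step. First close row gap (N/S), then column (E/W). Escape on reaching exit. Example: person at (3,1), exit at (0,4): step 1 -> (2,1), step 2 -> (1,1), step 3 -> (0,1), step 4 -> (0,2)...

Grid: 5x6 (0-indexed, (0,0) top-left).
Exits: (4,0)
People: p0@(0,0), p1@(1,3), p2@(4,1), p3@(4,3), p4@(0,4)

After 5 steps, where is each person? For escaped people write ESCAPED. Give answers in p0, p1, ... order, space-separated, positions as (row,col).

Step 1: p0:(0,0)->(1,0) | p1:(1,3)->(2,3) | p2:(4,1)->(4,0)->EXIT | p3:(4,3)->(4,2) | p4:(0,4)->(1,4)
Step 2: p0:(1,0)->(2,0) | p1:(2,3)->(3,3) | p2:escaped | p3:(4,2)->(4,1) | p4:(1,4)->(2,4)
Step 3: p0:(2,0)->(3,0) | p1:(3,3)->(4,3) | p2:escaped | p3:(4,1)->(4,0)->EXIT | p4:(2,4)->(3,4)
Step 4: p0:(3,0)->(4,0)->EXIT | p1:(4,3)->(4,2) | p2:escaped | p3:escaped | p4:(3,4)->(4,4)
Step 5: p0:escaped | p1:(4,2)->(4,1) | p2:escaped | p3:escaped | p4:(4,4)->(4,3)

ESCAPED (4,1) ESCAPED ESCAPED (4,3)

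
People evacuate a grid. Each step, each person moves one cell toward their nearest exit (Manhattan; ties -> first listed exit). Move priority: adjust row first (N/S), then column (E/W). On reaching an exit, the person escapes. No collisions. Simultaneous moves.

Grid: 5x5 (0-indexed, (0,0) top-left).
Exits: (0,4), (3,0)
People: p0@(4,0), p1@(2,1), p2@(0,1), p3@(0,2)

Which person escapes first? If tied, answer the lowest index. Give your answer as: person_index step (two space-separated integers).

Step 1: p0:(4,0)->(3,0)->EXIT | p1:(2,1)->(3,1) | p2:(0,1)->(0,2) | p3:(0,2)->(0,3)
Step 2: p0:escaped | p1:(3,1)->(3,0)->EXIT | p2:(0,2)->(0,3) | p3:(0,3)->(0,4)->EXIT
Step 3: p0:escaped | p1:escaped | p2:(0,3)->(0,4)->EXIT | p3:escaped
Exit steps: [1, 2, 3, 2]
First to escape: p0 at step 1

Answer: 0 1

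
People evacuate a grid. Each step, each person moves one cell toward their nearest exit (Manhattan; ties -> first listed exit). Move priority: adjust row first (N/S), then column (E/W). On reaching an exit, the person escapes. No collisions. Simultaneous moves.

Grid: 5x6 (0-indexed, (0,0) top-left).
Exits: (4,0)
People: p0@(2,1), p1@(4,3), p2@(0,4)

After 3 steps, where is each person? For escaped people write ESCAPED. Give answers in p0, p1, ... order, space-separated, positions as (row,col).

Step 1: p0:(2,1)->(3,1) | p1:(4,3)->(4,2) | p2:(0,4)->(1,4)
Step 2: p0:(3,1)->(4,1) | p1:(4,2)->(4,1) | p2:(1,4)->(2,4)
Step 3: p0:(4,1)->(4,0)->EXIT | p1:(4,1)->(4,0)->EXIT | p2:(2,4)->(3,4)

ESCAPED ESCAPED (3,4)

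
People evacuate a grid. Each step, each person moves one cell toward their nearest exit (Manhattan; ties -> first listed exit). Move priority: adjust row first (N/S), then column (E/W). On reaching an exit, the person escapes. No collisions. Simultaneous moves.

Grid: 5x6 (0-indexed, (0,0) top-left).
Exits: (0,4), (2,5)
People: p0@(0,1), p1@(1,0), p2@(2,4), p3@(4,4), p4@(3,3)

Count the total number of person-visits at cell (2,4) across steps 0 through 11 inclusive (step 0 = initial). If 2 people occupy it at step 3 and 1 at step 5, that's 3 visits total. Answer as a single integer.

Answer: 3

Derivation:
Step 0: p0@(0,1) p1@(1,0) p2@(2,4) p3@(4,4) p4@(3,3) -> at (2,4): 1 [p2], cum=1
Step 1: p0@(0,2) p1@(0,0) p2@ESC p3@(3,4) p4@(2,3) -> at (2,4): 0 [-], cum=1
Step 2: p0@(0,3) p1@(0,1) p2@ESC p3@(2,4) p4@(2,4) -> at (2,4): 2 [p3,p4], cum=3
Step 3: p0@ESC p1@(0,2) p2@ESC p3@ESC p4@ESC -> at (2,4): 0 [-], cum=3
Step 4: p0@ESC p1@(0,3) p2@ESC p3@ESC p4@ESC -> at (2,4): 0 [-], cum=3
Step 5: p0@ESC p1@ESC p2@ESC p3@ESC p4@ESC -> at (2,4): 0 [-], cum=3
Total visits = 3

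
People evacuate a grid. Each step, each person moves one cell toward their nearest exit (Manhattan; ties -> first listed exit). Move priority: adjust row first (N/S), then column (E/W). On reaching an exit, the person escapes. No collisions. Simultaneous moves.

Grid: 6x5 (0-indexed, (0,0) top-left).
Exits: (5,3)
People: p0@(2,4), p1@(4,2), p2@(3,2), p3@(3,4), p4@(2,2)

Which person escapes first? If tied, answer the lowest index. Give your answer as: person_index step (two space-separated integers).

Answer: 1 2

Derivation:
Step 1: p0:(2,4)->(3,4) | p1:(4,2)->(5,2) | p2:(3,2)->(4,2) | p3:(3,4)->(4,4) | p4:(2,2)->(3,2)
Step 2: p0:(3,4)->(4,4) | p1:(5,2)->(5,3)->EXIT | p2:(4,2)->(5,2) | p3:(4,4)->(5,4) | p4:(3,2)->(4,2)
Step 3: p0:(4,4)->(5,4) | p1:escaped | p2:(5,2)->(5,3)->EXIT | p3:(5,4)->(5,3)->EXIT | p4:(4,2)->(5,2)
Step 4: p0:(5,4)->(5,3)->EXIT | p1:escaped | p2:escaped | p3:escaped | p4:(5,2)->(5,3)->EXIT
Exit steps: [4, 2, 3, 3, 4]
First to escape: p1 at step 2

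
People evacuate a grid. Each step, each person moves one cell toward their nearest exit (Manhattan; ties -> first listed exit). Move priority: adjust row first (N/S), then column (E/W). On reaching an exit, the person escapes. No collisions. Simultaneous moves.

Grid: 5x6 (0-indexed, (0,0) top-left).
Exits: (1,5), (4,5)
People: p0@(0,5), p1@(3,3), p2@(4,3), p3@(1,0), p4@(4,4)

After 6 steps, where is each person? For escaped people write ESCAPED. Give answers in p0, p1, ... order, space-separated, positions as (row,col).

Step 1: p0:(0,5)->(1,5)->EXIT | p1:(3,3)->(4,3) | p2:(4,3)->(4,4) | p3:(1,0)->(1,1) | p4:(4,4)->(4,5)->EXIT
Step 2: p0:escaped | p1:(4,3)->(4,4) | p2:(4,4)->(4,5)->EXIT | p3:(1,1)->(1,2) | p4:escaped
Step 3: p0:escaped | p1:(4,4)->(4,5)->EXIT | p2:escaped | p3:(1,2)->(1,3) | p4:escaped
Step 4: p0:escaped | p1:escaped | p2:escaped | p3:(1,3)->(1,4) | p4:escaped
Step 5: p0:escaped | p1:escaped | p2:escaped | p3:(1,4)->(1,5)->EXIT | p4:escaped

ESCAPED ESCAPED ESCAPED ESCAPED ESCAPED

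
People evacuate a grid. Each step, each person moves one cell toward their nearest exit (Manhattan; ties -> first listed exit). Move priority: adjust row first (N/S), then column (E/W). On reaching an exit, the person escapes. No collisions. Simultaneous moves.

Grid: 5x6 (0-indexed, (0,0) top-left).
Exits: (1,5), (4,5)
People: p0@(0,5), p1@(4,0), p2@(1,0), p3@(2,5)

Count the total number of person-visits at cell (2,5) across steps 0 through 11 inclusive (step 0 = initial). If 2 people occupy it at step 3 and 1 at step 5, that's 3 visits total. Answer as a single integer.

Step 0: p0@(0,5) p1@(4,0) p2@(1,0) p3@(2,5) -> at (2,5): 1 [p3], cum=1
Step 1: p0@ESC p1@(4,1) p2@(1,1) p3@ESC -> at (2,5): 0 [-], cum=1
Step 2: p0@ESC p1@(4,2) p2@(1,2) p3@ESC -> at (2,5): 0 [-], cum=1
Step 3: p0@ESC p1@(4,3) p2@(1,3) p3@ESC -> at (2,5): 0 [-], cum=1
Step 4: p0@ESC p1@(4,4) p2@(1,4) p3@ESC -> at (2,5): 0 [-], cum=1
Step 5: p0@ESC p1@ESC p2@ESC p3@ESC -> at (2,5): 0 [-], cum=1
Total visits = 1

Answer: 1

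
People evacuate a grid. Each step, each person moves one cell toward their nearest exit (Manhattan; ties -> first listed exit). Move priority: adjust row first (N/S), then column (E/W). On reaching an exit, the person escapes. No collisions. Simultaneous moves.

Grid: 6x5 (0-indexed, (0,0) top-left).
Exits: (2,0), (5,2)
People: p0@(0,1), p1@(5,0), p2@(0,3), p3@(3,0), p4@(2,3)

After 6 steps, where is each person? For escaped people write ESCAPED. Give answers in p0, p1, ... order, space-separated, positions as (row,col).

Step 1: p0:(0,1)->(1,1) | p1:(5,0)->(5,1) | p2:(0,3)->(1,3) | p3:(3,0)->(2,0)->EXIT | p4:(2,3)->(2,2)
Step 2: p0:(1,1)->(2,1) | p1:(5,1)->(5,2)->EXIT | p2:(1,3)->(2,3) | p3:escaped | p4:(2,2)->(2,1)
Step 3: p0:(2,1)->(2,0)->EXIT | p1:escaped | p2:(2,3)->(2,2) | p3:escaped | p4:(2,1)->(2,0)->EXIT
Step 4: p0:escaped | p1:escaped | p2:(2,2)->(2,1) | p3:escaped | p4:escaped
Step 5: p0:escaped | p1:escaped | p2:(2,1)->(2,0)->EXIT | p3:escaped | p4:escaped

ESCAPED ESCAPED ESCAPED ESCAPED ESCAPED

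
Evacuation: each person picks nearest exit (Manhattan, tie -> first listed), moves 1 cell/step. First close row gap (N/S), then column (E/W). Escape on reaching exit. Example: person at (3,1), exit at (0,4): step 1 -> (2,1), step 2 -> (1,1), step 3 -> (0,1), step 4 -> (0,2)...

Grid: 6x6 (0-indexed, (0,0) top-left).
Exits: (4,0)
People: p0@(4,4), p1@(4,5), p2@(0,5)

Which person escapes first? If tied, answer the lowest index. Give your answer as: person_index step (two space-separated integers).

Answer: 0 4

Derivation:
Step 1: p0:(4,4)->(4,3) | p1:(4,5)->(4,4) | p2:(0,5)->(1,5)
Step 2: p0:(4,3)->(4,2) | p1:(4,4)->(4,3) | p2:(1,5)->(2,5)
Step 3: p0:(4,2)->(4,1) | p1:(4,3)->(4,2) | p2:(2,5)->(3,5)
Step 4: p0:(4,1)->(4,0)->EXIT | p1:(4,2)->(4,1) | p2:(3,5)->(4,5)
Step 5: p0:escaped | p1:(4,1)->(4,0)->EXIT | p2:(4,5)->(4,4)
Step 6: p0:escaped | p1:escaped | p2:(4,4)->(4,3)
Step 7: p0:escaped | p1:escaped | p2:(4,3)->(4,2)
Step 8: p0:escaped | p1:escaped | p2:(4,2)->(4,1)
Step 9: p0:escaped | p1:escaped | p2:(4,1)->(4,0)->EXIT
Exit steps: [4, 5, 9]
First to escape: p0 at step 4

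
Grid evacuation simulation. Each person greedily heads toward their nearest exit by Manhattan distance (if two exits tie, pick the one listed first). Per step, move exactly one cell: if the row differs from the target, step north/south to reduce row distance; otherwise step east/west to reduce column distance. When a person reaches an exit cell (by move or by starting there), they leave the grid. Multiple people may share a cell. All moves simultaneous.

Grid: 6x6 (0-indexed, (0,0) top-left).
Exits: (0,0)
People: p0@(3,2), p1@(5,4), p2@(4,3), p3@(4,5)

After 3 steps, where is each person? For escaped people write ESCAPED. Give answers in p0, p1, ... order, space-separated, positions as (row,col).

Step 1: p0:(3,2)->(2,2) | p1:(5,4)->(4,4) | p2:(4,3)->(3,3) | p3:(4,5)->(3,5)
Step 2: p0:(2,2)->(1,2) | p1:(4,4)->(3,4) | p2:(3,3)->(2,3) | p3:(3,5)->(2,5)
Step 3: p0:(1,2)->(0,2) | p1:(3,4)->(2,4) | p2:(2,3)->(1,3) | p3:(2,5)->(1,5)

(0,2) (2,4) (1,3) (1,5)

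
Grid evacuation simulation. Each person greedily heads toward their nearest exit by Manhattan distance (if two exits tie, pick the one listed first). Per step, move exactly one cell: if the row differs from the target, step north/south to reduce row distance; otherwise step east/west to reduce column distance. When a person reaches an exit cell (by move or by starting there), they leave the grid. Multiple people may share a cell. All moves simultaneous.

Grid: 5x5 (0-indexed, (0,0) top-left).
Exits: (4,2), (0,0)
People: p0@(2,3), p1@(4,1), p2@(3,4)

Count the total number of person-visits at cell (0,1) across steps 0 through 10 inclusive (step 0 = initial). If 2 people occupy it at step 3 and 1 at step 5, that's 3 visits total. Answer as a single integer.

Answer: 0

Derivation:
Step 0: p0@(2,3) p1@(4,1) p2@(3,4) -> at (0,1): 0 [-], cum=0
Step 1: p0@(3,3) p1@ESC p2@(4,4) -> at (0,1): 0 [-], cum=0
Step 2: p0@(4,3) p1@ESC p2@(4,3) -> at (0,1): 0 [-], cum=0
Step 3: p0@ESC p1@ESC p2@ESC -> at (0,1): 0 [-], cum=0
Total visits = 0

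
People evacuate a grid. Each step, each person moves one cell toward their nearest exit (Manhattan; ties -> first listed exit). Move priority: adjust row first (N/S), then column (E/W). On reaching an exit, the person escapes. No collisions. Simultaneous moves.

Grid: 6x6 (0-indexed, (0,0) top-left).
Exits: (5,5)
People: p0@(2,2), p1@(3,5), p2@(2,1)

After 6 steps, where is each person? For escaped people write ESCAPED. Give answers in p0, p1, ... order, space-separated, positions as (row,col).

Step 1: p0:(2,2)->(3,2) | p1:(3,5)->(4,5) | p2:(2,1)->(3,1)
Step 2: p0:(3,2)->(4,2) | p1:(4,5)->(5,5)->EXIT | p2:(3,1)->(4,1)
Step 3: p0:(4,2)->(5,2) | p1:escaped | p2:(4,1)->(5,1)
Step 4: p0:(5,2)->(5,3) | p1:escaped | p2:(5,1)->(5,2)
Step 5: p0:(5,3)->(5,4) | p1:escaped | p2:(5,2)->(5,3)
Step 6: p0:(5,4)->(5,5)->EXIT | p1:escaped | p2:(5,3)->(5,4)

ESCAPED ESCAPED (5,4)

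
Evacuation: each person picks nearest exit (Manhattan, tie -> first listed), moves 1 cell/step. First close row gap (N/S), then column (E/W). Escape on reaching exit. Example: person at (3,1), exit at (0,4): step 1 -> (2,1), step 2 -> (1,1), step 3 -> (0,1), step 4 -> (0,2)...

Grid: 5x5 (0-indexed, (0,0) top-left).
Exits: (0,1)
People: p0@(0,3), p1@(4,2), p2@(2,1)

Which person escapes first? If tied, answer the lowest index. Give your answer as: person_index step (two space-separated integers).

Answer: 0 2

Derivation:
Step 1: p0:(0,3)->(0,2) | p1:(4,2)->(3,2) | p2:(2,1)->(1,1)
Step 2: p0:(0,2)->(0,1)->EXIT | p1:(3,2)->(2,2) | p2:(1,1)->(0,1)->EXIT
Step 3: p0:escaped | p1:(2,2)->(1,2) | p2:escaped
Step 4: p0:escaped | p1:(1,2)->(0,2) | p2:escaped
Step 5: p0:escaped | p1:(0,2)->(0,1)->EXIT | p2:escaped
Exit steps: [2, 5, 2]
First to escape: p0 at step 2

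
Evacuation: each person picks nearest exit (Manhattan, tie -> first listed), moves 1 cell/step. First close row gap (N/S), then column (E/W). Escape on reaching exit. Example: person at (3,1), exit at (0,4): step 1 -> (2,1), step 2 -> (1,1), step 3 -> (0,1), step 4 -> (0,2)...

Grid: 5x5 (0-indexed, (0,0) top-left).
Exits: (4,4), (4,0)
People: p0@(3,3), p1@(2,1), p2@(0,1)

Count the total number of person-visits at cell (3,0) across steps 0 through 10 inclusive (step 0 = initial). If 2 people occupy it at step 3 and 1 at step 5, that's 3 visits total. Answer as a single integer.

Answer: 0

Derivation:
Step 0: p0@(3,3) p1@(2,1) p2@(0,1) -> at (3,0): 0 [-], cum=0
Step 1: p0@(4,3) p1@(3,1) p2@(1,1) -> at (3,0): 0 [-], cum=0
Step 2: p0@ESC p1@(4,1) p2@(2,1) -> at (3,0): 0 [-], cum=0
Step 3: p0@ESC p1@ESC p2@(3,1) -> at (3,0): 0 [-], cum=0
Step 4: p0@ESC p1@ESC p2@(4,1) -> at (3,0): 0 [-], cum=0
Step 5: p0@ESC p1@ESC p2@ESC -> at (3,0): 0 [-], cum=0
Total visits = 0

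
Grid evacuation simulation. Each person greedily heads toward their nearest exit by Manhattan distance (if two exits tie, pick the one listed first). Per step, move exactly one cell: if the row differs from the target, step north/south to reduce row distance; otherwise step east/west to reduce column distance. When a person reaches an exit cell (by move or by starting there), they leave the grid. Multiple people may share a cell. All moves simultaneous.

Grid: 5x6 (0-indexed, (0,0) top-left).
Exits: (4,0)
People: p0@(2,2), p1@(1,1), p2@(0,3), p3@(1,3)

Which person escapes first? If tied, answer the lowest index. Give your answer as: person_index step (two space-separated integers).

Step 1: p0:(2,2)->(3,2) | p1:(1,1)->(2,1) | p2:(0,3)->(1,3) | p3:(1,3)->(2,3)
Step 2: p0:(3,2)->(4,2) | p1:(2,1)->(3,1) | p2:(1,3)->(2,3) | p3:(2,3)->(3,3)
Step 3: p0:(4,2)->(4,1) | p1:(3,1)->(4,1) | p2:(2,3)->(3,3) | p3:(3,3)->(4,3)
Step 4: p0:(4,1)->(4,0)->EXIT | p1:(4,1)->(4,0)->EXIT | p2:(3,3)->(4,3) | p3:(4,3)->(4,2)
Step 5: p0:escaped | p1:escaped | p2:(4,3)->(4,2) | p3:(4,2)->(4,1)
Step 6: p0:escaped | p1:escaped | p2:(4,2)->(4,1) | p3:(4,1)->(4,0)->EXIT
Step 7: p0:escaped | p1:escaped | p2:(4,1)->(4,0)->EXIT | p3:escaped
Exit steps: [4, 4, 7, 6]
First to escape: p0 at step 4

Answer: 0 4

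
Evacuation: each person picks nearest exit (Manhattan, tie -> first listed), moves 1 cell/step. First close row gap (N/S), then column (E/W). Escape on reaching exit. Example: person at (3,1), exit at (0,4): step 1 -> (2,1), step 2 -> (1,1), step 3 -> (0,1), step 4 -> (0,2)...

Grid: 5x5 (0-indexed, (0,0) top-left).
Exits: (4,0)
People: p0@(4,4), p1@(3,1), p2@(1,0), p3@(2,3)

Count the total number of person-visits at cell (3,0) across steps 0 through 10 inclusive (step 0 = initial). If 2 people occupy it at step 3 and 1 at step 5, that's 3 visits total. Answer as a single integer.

Answer: 1

Derivation:
Step 0: p0@(4,4) p1@(3,1) p2@(1,0) p3@(2,3) -> at (3,0): 0 [-], cum=0
Step 1: p0@(4,3) p1@(4,1) p2@(2,0) p3@(3,3) -> at (3,0): 0 [-], cum=0
Step 2: p0@(4,2) p1@ESC p2@(3,0) p3@(4,3) -> at (3,0): 1 [p2], cum=1
Step 3: p0@(4,1) p1@ESC p2@ESC p3@(4,2) -> at (3,0): 0 [-], cum=1
Step 4: p0@ESC p1@ESC p2@ESC p3@(4,1) -> at (3,0): 0 [-], cum=1
Step 5: p0@ESC p1@ESC p2@ESC p3@ESC -> at (3,0): 0 [-], cum=1
Total visits = 1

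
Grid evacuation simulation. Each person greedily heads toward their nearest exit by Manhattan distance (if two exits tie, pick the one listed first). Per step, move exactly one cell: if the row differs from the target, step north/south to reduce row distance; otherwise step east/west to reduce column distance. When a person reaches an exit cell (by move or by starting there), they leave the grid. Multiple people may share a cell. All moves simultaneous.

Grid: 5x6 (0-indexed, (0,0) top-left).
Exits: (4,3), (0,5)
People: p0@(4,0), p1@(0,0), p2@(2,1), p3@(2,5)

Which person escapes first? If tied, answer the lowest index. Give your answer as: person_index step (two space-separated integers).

Step 1: p0:(4,0)->(4,1) | p1:(0,0)->(0,1) | p2:(2,1)->(3,1) | p3:(2,5)->(1,5)
Step 2: p0:(4,1)->(4,2) | p1:(0,1)->(0,2) | p2:(3,1)->(4,1) | p3:(1,5)->(0,5)->EXIT
Step 3: p0:(4,2)->(4,3)->EXIT | p1:(0,2)->(0,3) | p2:(4,1)->(4,2) | p3:escaped
Step 4: p0:escaped | p1:(0,3)->(0,4) | p2:(4,2)->(4,3)->EXIT | p3:escaped
Step 5: p0:escaped | p1:(0,4)->(0,5)->EXIT | p2:escaped | p3:escaped
Exit steps: [3, 5, 4, 2]
First to escape: p3 at step 2

Answer: 3 2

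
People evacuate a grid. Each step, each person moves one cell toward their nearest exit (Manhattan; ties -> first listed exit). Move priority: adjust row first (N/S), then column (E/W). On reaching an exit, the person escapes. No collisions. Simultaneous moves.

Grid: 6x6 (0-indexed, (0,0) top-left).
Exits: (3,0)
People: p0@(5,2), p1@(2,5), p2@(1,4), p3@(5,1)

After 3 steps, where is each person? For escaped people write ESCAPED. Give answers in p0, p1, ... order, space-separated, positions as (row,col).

Step 1: p0:(5,2)->(4,2) | p1:(2,5)->(3,5) | p2:(1,4)->(2,4) | p3:(5,1)->(4,1)
Step 2: p0:(4,2)->(3,2) | p1:(3,5)->(3,4) | p2:(2,4)->(3,4) | p3:(4,1)->(3,1)
Step 3: p0:(3,2)->(3,1) | p1:(3,4)->(3,3) | p2:(3,4)->(3,3) | p3:(3,1)->(3,0)->EXIT

(3,1) (3,3) (3,3) ESCAPED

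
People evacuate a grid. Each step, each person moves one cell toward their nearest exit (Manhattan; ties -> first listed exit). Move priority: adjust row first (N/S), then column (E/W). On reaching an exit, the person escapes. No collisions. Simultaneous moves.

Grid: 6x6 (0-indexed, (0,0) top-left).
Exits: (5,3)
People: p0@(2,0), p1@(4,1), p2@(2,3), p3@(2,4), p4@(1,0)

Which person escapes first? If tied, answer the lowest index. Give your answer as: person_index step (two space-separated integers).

Step 1: p0:(2,0)->(3,0) | p1:(4,1)->(5,1) | p2:(2,3)->(3,3) | p3:(2,4)->(3,4) | p4:(1,0)->(2,0)
Step 2: p0:(3,0)->(4,0) | p1:(5,1)->(5,2) | p2:(3,3)->(4,3) | p3:(3,4)->(4,4) | p4:(2,0)->(3,0)
Step 3: p0:(4,0)->(5,0) | p1:(5,2)->(5,3)->EXIT | p2:(4,3)->(5,3)->EXIT | p3:(4,4)->(5,4) | p4:(3,0)->(4,0)
Step 4: p0:(5,0)->(5,1) | p1:escaped | p2:escaped | p3:(5,4)->(5,3)->EXIT | p4:(4,0)->(5,0)
Step 5: p0:(5,1)->(5,2) | p1:escaped | p2:escaped | p3:escaped | p4:(5,0)->(5,1)
Step 6: p0:(5,2)->(5,3)->EXIT | p1:escaped | p2:escaped | p3:escaped | p4:(5,1)->(5,2)
Step 7: p0:escaped | p1:escaped | p2:escaped | p3:escaped | p4:(5,2)->(5,3)->EXIT
Exit steps: [6, 3, 3, 4, 7]
First to escape: p1 at step 3

Answer: 1 3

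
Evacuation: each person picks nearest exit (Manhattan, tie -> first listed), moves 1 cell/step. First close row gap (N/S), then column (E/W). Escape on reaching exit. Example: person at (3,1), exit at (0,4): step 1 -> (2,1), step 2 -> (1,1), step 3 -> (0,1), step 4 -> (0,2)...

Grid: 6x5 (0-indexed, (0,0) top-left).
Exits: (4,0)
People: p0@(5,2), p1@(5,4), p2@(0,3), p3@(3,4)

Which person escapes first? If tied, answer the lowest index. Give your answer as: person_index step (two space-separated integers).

Answer: 0 3

Derivation:
Step 1: p0:(5,2)->(4,2) | p1:(5,4)->(4,4) | p2:(0,3)->(1,3) | p3:(3,4)->(4,4)
Step 2: p0:(4,2)->(4,1) | p1:(4,4)->(4,3) | p2:(1,3)->(2,3) | p3:(4,4)->(4,3)
Step 3: p0:(4,1)->(4,0)->EXIT | p1:(4,3)->(4,2) | p2:(2,3)->(3,3) | p3:(4,3)->(4,2)
Step 4: p0:escaped | p1:(4,2)->(4,1) | p2:(3,3)->(4,3) | p3:(4,2)->(4,1)
Step 5: p0:escaped | p1:(4,1)->(4,0)->EXIT | p2:(4,3)->(4,2) | p3:(4,1)->(4,0)->EXIT
Step 6: p0:escaped | p1:escaped | p2:(4,2)->(4,1) | p3:escaped
Step 7: p0:escaped | p1:escaped | p2:(4,1)->(4,0)->EXIT | p3:escaped
Exit steps: [3, 5, 7, 5]
First to escape: p0 at step 3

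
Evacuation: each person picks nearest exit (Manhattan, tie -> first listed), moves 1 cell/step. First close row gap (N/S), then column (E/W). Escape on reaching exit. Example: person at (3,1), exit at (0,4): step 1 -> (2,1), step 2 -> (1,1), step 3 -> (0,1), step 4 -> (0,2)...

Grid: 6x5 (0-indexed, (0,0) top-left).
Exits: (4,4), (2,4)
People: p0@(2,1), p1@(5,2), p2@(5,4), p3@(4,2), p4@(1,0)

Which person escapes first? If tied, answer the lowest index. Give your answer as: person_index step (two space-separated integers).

Step 1: p0:(2,1)->(2,2) | p1:(5,2)->(4,2) | p2:(5,4)->(4,4)->EXIT | p3:(4,2)->(4,3) | p4:(1,0)->(2,0)
Step 2: p0:(2,2)->(2,3) | p1:(4,2)->(4,3) | p2:escaped | p3:(4,3)->(4,4)->EXIT | p4:(2,0)->(2,1)
Step 3: p0:(2,3)->(2,4)->EXIT | p1:(4,3)->(4,4)->EXIT | p2:escaped | p3:escaped | p4:(2,1)->(2,2)
Step 4: p0:escaped | p1:escaped | p2:escaped | p3:escaped | p4:(2,2)->(2,3)
Step 5: p0:escaped | p1:escaped | p2:escaped | p3:escaped | p4:(2,3)->(2,4)->EXIT
Exit steps: [3, 3, 1, 2, 5]
First to escape: p2 at step 1

Answer: 2 1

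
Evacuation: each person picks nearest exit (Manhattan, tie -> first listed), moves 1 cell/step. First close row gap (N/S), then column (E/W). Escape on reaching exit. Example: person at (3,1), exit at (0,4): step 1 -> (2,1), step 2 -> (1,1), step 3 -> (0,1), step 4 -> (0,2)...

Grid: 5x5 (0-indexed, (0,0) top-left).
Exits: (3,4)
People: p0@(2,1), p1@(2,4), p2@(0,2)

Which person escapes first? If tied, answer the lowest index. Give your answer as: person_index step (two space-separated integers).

Answer: 1 1

Derivation:
Step 1: p0:(2,1)->(3,1) | p1:(2,4)->(3,4)->EXIT | p2:(0,2)->(1,2)
Step 2: p0:(3,1)->(3,2) | p1:escaped | p2:(1,2)->(2,2)
Step 3: p0:(3,2)->(3,3) | p1:escaped | p2:(2,2)->(3,2)
Step 4: p0:(3,3)->(3,4)->EXIT | p1:escaped | p2:(3,2)->(3,3)
Step 5: p0:escaped | p1:escaped | p2:(3,3)->(3,4)->EXIT
Exit steps: [4, 1, 5]
First to escape: p1 at step 1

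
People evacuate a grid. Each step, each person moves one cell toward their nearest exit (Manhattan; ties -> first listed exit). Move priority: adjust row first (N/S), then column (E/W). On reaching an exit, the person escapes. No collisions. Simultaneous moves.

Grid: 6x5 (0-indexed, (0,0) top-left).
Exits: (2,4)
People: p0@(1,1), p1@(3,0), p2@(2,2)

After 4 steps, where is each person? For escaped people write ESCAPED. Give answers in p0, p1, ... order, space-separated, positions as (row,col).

Step 1: p0:(1,1)->(2,1) | p1:(3,0)->(2,0) | p2:(2,2)->(2,3)
Step 2: p0:(2,1)->(2,2) | p1:(2,0)->(2,1) | p2:(2,3)->(2,4)->EXIT
Step 3: p0:(2,2)->(2,3) | p1:(2,1)->(2,2) | p2:escaped
Step 4: p0:(2,3)->(2,4)->EXIT | p1:(2,2)->(2,3) | p2:escaped

ESCAPED (2,3) ESCAPED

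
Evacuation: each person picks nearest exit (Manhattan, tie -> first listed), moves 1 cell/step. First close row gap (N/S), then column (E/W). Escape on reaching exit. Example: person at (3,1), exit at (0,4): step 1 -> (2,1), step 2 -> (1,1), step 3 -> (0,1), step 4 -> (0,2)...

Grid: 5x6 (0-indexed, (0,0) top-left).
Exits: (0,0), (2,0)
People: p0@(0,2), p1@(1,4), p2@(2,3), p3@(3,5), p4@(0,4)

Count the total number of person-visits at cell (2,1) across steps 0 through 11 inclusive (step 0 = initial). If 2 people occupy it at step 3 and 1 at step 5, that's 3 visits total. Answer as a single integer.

Step 0: p0@(0,2) p1@(1,4) p2@(2,3) p3@(3,5) p4@(0,4) -> at (2,1): 0 [-], cum=0
Step 1: p0@(0,1) p1@(0,4) p2@(2,2) p3@(2,5) p4@(0,3) -> at (2,1): 0 [-], cum=0
Step 2: p0@ESC p1@(0,3) p2@(2,1) p3@(2,4) p4@(0,2) -> at (2,1): 1 [p2], cum=1
Step 3: p0@ESC p1@(0,2) p2@ESC p3@(2,3) p4@(0,1) -> at (2,1): 0 [-], cum=1
Step 4: p0@ESC p1@(0,1) p2@ESC p3@(2,2) p4@ESC -> at (2,1): 0 [-], cum=1
Step 5: p0@ESC p1@ESC p2@ESC p3@(2,1) p4@ESC -> at (2,1): 1 [p3], cum=2
Step 6: p0@ESC p1@ESC p2@ESC p3@ESC p4@ESC -> at (2,1): 0 [-], cum=2
Total visits = 2

Answer: 2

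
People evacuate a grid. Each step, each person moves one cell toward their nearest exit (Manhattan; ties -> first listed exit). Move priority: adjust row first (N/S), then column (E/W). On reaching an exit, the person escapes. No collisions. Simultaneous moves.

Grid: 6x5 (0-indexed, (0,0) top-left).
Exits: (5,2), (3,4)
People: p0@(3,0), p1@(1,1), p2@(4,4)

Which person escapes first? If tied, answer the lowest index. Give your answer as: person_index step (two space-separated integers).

Answer: 2 1

Derivation:
Step 1: p0:(3,0)->(4,0) | p1:(1,1)->(2,1) | p2:(4,4)->(3,4)->EXIT
Step 2: p0:(4,0)->(5,0) | p1:(2,1)->(3,1) | p2:escaped
Step 3: p0:(5,0)->(5,1) | p1:(3,1)->(4,1) | p2:escaped
Step 4: p0:(5,1)->(5,2)->EXIT | p1:(4,1)->(5,1) | p2:escaped
Step 5: p0:escaped | p1:(5,1)->(5,2)->EXIT | p2:escaped
Exit steps: [4, 5, 1]
First to escape: p2 at step 1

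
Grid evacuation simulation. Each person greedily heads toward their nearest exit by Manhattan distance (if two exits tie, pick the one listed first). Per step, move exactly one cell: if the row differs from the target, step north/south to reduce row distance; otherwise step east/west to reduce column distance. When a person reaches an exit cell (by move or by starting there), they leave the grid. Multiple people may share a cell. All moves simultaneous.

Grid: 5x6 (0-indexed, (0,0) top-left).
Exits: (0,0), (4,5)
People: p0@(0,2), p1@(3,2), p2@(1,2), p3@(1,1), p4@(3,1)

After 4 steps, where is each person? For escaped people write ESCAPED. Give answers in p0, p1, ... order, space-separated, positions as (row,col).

Step 1: p0:(0,2)->(0,1) | p1:(3,2)->(4,2) | p2:(1,2)->(0,2) | p3:(1,1)->(0,1) | p4:(3,1)->(2,1)
Step 2: p0:(0,1)->(0,0)->EXIT | p1:(4,2)->(4,3) | p2:(0,2)->(0,1) | p3:(0,1)->(0,0)->EXIT | p4:(2,1)->(1,1)
Step 3: p0:escaped | p1:(4,3)->(4,4) | p2:(0,1)->(0,0)->EXIT | p3:escaped | p4:(1,1)->(0,1)
Step 4: p0:escaped | p1:(4,4)->(4,5)->EXIT | p2:escaped | p3:escaped | p4:(0,1)->(0,0)->EXIT

ESCAPED ESCAPED ESCAPED ESCAPED ESCAPED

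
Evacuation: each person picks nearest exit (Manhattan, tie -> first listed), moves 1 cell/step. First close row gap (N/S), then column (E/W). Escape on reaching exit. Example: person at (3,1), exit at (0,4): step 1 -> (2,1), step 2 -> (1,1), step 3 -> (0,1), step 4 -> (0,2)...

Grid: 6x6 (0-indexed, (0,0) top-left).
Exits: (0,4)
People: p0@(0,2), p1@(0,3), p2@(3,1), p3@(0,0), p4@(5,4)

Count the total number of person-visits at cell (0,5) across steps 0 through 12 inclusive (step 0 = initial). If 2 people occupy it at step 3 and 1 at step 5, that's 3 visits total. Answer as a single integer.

Answer: 0

Derivation:
Step 0: p0@(0,2) p1@(0,3) p2@(3,1) p3@(0,0) p4@(5,4) -> at (0,5): 0 [-], cum=0
Step 1: p0@(0,3) p1@ESC p2@(2,1) p3@(0,1) p4@(4,4) -> at (0,5): 0 [-], cum=0
Step 2: p0@ESC p1@ESC p2@(1,1) p3@(0,2) p4@(3,4) -> at (0,5): 0 [-], cum=0
Step 3: p0@ESC p1@ESC p2@(0,1) p3@(0,3) p4@(2,4) -> at (0,5): 0 [-], cum=0
Step 4: p0@ESC p1@ESC p2@(0,2) p3@ESC p4@(1,4) -> at (0,5): 0 [-], cum=0
Step 5: p0@ESC p1@ESC p2@(0,3) p3@ESC p4@ESC -> at (0,5): 0 [-], cum=0
Step 6: p0@ESC p1@ESC p2@ESC p3@ESC p4@ESC -> at (0,5): 0 [-], cum=0
Total visits = 0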